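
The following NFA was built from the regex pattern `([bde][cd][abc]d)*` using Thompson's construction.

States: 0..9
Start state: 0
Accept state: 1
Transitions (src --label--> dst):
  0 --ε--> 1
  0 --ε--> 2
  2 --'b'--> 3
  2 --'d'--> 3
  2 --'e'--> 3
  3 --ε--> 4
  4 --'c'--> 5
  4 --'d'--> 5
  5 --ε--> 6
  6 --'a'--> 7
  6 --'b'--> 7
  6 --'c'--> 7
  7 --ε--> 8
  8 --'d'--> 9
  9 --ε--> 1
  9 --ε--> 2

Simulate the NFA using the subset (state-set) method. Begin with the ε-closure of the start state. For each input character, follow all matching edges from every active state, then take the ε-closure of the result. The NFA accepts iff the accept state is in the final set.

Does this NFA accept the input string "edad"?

Answer: ACCEPT

Steps:
initial (ε-close {0}): {0,1,2}
'e' @ 1: {3,4}
'd' @ 2: {5,6}
'a' @ 3: {7,8}
'd' @ 4: {1,2,9}  ✓accept
final: {1,2,9}; accept 1 in set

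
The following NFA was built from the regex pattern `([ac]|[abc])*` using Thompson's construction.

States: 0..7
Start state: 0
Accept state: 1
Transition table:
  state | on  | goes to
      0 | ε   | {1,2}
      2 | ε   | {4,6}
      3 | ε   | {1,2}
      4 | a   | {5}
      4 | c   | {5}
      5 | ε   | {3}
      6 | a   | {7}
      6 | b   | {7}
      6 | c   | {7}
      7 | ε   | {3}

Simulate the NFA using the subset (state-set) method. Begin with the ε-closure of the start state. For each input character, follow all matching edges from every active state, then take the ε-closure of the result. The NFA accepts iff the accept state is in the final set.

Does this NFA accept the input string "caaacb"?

start: ε-closure({0}) = {0,1,2,4,6}
'c' @ 1: {1,2,3,4,5,6,7}  (accept∈set)
'a' @ 2: {1,2,3,4,5,6,7}  (accept∈set)
'a' @ 3: {1,2,3,4,5,6,7}  (accept∈set)
'a' @ 4: {1,2,3,4,5,6,7}  (accept∈set)
'c' @ 5: {1,2,3,4,5,6,7}  (accept∈set)
'b' @ 6: {1,2,3,4,6,7}  (accept∈set)
end set {1,2,3,4,6,7} — state 1 in

Answer: ACCEPT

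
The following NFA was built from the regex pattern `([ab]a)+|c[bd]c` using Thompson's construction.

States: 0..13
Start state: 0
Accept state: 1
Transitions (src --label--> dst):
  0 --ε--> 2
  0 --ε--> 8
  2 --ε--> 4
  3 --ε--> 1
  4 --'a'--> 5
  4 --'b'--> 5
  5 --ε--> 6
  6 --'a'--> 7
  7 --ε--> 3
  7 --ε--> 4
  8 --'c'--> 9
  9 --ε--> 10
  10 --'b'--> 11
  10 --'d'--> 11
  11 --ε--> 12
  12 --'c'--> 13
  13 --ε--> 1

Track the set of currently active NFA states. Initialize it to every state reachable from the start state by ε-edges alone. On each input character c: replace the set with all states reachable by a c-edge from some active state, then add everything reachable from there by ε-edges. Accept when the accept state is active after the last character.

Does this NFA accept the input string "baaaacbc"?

Answer: REJECT

Trace:
S₀ = ε-closure({0}) = {0,2,4,8}
'b' @ 1: {5,6}
'a' @ 2: {1,3,4,7}  (accept∈set)
'a' @ 3: {5,6}
'a' @ 4: {1,3,4,7}  (accept∈set)
'a' @ 5: {5,6}
'c' @ 6: {}  — dead — no transitions
rest 'bc' ignored (set empty)
final: {}; accept 1 not in set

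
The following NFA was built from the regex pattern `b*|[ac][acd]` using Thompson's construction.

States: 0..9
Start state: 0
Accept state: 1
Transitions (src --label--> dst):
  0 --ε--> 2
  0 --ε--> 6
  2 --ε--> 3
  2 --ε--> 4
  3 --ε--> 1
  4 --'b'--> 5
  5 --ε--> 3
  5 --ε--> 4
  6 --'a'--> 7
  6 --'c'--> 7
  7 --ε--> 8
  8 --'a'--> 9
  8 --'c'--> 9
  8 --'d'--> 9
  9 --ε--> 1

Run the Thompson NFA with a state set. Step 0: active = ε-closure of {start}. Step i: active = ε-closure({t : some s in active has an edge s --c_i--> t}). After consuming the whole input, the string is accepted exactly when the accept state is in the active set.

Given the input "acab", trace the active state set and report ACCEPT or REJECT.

S₀ = ε-closure({0}) = {0,1,2,3,4,6}
'a' @ 1: {7,8}
'c' @ 2: {1,9}  (accept∈set)
'a' @ 3: {}  — state set empty
rest 'b' ignored (set empty)
final: {}; accept 1 not in set

Answer: REJECT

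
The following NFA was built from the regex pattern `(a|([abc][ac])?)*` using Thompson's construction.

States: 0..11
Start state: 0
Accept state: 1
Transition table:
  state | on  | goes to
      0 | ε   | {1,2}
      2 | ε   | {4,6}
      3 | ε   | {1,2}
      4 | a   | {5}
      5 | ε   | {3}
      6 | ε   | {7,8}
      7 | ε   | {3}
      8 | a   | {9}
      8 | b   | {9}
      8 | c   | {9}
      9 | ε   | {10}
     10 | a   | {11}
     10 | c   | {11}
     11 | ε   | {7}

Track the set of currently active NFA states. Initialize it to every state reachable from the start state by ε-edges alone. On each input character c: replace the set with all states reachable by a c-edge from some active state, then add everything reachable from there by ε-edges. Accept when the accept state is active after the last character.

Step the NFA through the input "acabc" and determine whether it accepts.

Answer: ACCEPT

Derivation:
start: ε-closure({0}) = {0,1,2,3,4,6,7,8}
'a' @ 1: {1,2,3,4,5,6,7,8,9,10}  ✓accept
'c' @ 2: {1,2,3,4,6,7,8,9,10,11}  ✓accept
'a' @ 3: {1,2,3,4,5,6,7,8,9,10,11}  ✓accept
'b' @ 4: {9,10}
'c' @ 5: {1,2,3,4,6,7,8,11}  ✓accept
end set {1,2,3,4,6,7,8,11} — state 1 in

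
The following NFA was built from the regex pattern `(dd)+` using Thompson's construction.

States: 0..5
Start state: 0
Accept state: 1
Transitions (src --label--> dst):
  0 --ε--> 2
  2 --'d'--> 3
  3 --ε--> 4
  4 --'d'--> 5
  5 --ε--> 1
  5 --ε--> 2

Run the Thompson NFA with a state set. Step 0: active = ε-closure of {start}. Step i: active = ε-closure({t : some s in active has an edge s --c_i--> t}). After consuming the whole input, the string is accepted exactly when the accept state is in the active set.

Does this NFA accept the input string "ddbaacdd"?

start: ε-closure({0}) = {0,2}
'd' @ 1: {3,4}
'd' @ 2: {1,2,5}  (accept∈set)
'b' @ 3: {}  — state set empty
rest 'aacdd' ignored (set empty)
end set {} — state 1 not in

Answer: REJECT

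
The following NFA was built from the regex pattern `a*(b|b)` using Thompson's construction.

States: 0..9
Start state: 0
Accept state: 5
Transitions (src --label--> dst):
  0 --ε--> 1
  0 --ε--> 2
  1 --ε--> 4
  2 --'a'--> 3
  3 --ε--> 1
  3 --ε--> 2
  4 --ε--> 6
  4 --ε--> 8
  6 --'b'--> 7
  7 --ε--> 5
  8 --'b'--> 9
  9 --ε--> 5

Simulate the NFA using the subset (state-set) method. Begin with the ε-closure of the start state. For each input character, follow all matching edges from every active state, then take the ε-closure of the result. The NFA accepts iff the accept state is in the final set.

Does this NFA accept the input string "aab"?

Answer: ACCEPT

Steps:
S₀ = ε-closure({0}) = {0,1,2,4,6,8}
'a' @ 1: {1,2,3,4,6,8}
'a' @ 2: {1,2,3,4,6,8}
'b' @ 3: {5,7,9}  (accept∈set)
after full input: {5,7,9}  (accept=5 in)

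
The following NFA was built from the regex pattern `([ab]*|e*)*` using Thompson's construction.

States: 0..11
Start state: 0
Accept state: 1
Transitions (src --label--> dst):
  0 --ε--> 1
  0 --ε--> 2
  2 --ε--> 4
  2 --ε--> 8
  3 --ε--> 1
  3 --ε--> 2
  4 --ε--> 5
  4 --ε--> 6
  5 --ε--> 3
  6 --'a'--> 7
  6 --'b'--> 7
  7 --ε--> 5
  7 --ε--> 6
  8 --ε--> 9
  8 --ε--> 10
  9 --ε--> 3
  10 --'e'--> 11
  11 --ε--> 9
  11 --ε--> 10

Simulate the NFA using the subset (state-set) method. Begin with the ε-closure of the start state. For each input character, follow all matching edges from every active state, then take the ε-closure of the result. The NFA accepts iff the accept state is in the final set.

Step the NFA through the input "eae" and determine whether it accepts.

initial (ε-close {0}): {0,1,2,3,4,5,6,8,9,10}
'e' @ 1: {1,2,3,4,5,6,8,9,10,11}  [accepting]
'a' @ 2: {1,2,3,4,5,6,7,8,9,10}  [accepting]
'e' @ 3: {1,2,3,4,5,6,8,9,10,11}  [accepting]
final: {1,2,3,4,5,6,8,9,10,11}; accept 1 in set

Answer: ACCEPT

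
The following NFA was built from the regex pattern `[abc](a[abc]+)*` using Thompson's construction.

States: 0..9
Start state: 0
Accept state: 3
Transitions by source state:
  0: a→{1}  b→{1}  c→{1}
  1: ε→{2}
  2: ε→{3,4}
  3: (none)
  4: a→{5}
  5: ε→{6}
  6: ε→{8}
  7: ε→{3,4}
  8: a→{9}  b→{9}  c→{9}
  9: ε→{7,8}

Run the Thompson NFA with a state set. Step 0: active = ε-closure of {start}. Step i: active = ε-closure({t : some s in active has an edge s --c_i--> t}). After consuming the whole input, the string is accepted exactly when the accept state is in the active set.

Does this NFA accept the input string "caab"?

Answer: ACCEPT

Trace:
start: ε-closure({0}) = {0}
'c' @ 1: {1,2,3,4}  (accept∈set)
'a' @ 2: {5,6,8}
'a' @ 3: {3,4,7,8,9}  (accept∈set)
'b' @ 4: {3,4,7,8,9}  (accept∈set)
after full input: {3,4,7,8,9}  (accept=3 in)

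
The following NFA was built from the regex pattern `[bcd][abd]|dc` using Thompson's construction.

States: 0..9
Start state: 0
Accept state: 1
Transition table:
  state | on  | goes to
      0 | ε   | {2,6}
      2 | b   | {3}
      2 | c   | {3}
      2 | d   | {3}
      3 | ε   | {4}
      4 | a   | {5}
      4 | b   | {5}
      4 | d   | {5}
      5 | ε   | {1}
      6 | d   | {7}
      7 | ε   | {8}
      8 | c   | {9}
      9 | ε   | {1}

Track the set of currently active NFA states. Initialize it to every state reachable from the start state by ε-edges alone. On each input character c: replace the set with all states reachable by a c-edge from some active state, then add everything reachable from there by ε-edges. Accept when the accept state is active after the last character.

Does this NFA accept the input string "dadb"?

start: ε-closure({0}) = {0,2,6}
'd' @ 1: {3,4,7,8}
'a' @ 2: {1,5}  (accept∈set)
'd' @ 3: {}  — state set empty
rest 'b' ignored (set empty)
after full input: {}  (accept=1 not in)

Answer: REJECT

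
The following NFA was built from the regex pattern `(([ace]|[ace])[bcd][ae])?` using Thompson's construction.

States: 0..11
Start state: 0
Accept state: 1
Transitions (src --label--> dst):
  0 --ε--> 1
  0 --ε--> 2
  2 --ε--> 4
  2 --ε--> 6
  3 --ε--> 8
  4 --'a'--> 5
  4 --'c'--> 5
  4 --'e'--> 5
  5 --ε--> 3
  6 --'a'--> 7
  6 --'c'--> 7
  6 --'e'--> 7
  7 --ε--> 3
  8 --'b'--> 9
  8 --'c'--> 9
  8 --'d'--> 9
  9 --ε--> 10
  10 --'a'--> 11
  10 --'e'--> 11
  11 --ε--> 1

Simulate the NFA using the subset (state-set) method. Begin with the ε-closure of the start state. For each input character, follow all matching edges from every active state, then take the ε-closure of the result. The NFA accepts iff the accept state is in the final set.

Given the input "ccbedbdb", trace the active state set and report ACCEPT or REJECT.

Answer: REJECT

Derivation:
initial (ε-close {0}): {0,1,2,4,6}
'c' @ 1: {3,5,7,8}
'c' @ 2: {9,10}
'b' @ 3: {}  — state set empty
rest 'edbdb' ignored (set empty)
end set {} — state 1 not in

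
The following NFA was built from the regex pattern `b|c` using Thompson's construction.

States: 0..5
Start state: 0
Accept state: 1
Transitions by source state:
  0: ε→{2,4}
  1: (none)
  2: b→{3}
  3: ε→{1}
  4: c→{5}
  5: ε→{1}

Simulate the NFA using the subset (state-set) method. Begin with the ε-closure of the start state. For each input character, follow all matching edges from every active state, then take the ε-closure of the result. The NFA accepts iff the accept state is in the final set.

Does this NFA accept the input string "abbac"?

start: ε-closure({0}) = {0,2,4}
'a' @ 1: {}  — state set empty
rest 'bbac' ignored (set empty)
end set {} — state 1 not in

Answer: REJECT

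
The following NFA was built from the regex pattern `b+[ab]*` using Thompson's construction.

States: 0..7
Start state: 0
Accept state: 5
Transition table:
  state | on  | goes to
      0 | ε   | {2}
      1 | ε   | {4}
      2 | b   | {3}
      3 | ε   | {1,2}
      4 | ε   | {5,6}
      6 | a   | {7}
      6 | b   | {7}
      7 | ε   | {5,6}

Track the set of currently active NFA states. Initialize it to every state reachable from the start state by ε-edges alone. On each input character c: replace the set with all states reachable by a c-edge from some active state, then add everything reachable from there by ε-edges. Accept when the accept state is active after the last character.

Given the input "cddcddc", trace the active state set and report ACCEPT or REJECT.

Answer: REJECT

Trace:
start: ε-closure({0}) = {0,2}
'c' @ 1: {}  — state set empty
rest 'ddcddc' ignored (set empty)
final: {}; accept 5 not in set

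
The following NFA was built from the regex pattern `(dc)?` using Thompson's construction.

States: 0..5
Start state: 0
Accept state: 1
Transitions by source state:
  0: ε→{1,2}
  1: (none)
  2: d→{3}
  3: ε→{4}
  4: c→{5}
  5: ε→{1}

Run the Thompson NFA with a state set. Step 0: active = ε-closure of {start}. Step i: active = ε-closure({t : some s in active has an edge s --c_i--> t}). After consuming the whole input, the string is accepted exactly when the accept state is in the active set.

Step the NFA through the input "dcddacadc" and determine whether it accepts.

Answer: REJECT

Trace:
start: ε-closure({0}) = {0,1,2}
'd' @ 1: {3,4}
'c' @ 2: {1,5}  (accept∈set)
'd' @ 3: {}  — no active states
rest 'dacadc' ignored (set empty)
end set {} — state 1 not in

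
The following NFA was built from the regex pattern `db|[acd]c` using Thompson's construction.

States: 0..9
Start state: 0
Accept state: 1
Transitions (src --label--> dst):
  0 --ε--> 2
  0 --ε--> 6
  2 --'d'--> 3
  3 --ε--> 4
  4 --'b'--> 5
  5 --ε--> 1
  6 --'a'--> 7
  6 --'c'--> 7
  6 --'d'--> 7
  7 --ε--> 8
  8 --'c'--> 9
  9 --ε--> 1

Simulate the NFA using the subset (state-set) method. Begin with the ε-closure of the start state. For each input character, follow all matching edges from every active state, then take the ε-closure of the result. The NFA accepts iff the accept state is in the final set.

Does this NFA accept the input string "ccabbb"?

initial (ε-close {0}): {0,2,6}
'c' @ 1: {7,8}
'c' @ 2: {1,9}  (accept∈set)
'a' @ 3: {}  — state set empty
rest 'bbb' ignored (set empty)
end set {} — state 1 not in

Answer: REJECT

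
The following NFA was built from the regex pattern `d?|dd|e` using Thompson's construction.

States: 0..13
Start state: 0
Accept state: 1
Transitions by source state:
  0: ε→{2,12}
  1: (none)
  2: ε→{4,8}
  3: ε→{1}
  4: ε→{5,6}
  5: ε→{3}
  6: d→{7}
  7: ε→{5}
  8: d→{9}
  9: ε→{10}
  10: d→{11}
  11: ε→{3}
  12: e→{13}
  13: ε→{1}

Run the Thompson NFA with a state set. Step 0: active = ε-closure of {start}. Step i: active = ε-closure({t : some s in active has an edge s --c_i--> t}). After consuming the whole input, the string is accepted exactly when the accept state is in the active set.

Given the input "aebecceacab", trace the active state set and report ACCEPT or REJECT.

initial (ε-close {0}): {0,1,2,3,4,5,6,8,12}
'a' @ 1: {}  — dead — no transitions
rest 'ebecceacab' ignored (set empty)
final: {}; accept 1 not in set

Answer: REJECT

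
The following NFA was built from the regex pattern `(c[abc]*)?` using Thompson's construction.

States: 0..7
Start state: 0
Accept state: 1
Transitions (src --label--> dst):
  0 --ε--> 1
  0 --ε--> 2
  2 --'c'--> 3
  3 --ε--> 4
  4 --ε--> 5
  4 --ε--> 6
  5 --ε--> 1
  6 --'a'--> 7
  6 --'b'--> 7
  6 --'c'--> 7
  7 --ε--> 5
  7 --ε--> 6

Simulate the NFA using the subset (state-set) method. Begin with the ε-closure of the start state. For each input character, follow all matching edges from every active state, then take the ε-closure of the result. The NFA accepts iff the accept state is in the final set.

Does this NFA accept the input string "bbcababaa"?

Answer: REJECT

Trace:
start: ε-closure({0}) = {0,1,2}
'b' @ 1: {}  — dead — no transitions
rest 'bcababaa' ignored (set empty)
final: {}; accept 1 not in set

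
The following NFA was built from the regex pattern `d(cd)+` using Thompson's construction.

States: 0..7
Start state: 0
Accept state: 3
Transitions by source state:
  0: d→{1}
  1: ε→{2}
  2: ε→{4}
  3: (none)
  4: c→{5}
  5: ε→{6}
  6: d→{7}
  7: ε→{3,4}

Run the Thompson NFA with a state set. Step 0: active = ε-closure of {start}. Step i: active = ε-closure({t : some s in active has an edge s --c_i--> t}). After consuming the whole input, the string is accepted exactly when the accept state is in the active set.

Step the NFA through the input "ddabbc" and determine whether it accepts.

Answer: REJECT

Derivation:
initial (ε-close {0}): {0}
'd' @ 1: {1,2,4}
'd' @ 2: {}  — state set empty
rest 'abbc' ignored (set empty)
final: {}; accept 3 not in set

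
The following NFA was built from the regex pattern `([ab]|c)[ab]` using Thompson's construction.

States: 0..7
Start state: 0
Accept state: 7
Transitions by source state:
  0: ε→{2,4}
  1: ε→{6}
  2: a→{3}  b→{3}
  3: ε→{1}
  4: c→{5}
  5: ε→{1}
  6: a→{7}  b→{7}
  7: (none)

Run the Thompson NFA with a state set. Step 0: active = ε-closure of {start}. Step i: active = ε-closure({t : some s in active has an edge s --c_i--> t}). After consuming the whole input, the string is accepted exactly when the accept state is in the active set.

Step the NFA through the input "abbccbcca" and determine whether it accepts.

Answer: REJECT

Derivation:
start: ε-closure({0}) = {0,2,4}
'a' @ 1: {1,3,6}
'b' @ 2: {7}  [accepting]
'b' @ 3: {}  — no active states
rest 'ccbcca' ignored (set empty)
after full input: {}  (accept=7 not in)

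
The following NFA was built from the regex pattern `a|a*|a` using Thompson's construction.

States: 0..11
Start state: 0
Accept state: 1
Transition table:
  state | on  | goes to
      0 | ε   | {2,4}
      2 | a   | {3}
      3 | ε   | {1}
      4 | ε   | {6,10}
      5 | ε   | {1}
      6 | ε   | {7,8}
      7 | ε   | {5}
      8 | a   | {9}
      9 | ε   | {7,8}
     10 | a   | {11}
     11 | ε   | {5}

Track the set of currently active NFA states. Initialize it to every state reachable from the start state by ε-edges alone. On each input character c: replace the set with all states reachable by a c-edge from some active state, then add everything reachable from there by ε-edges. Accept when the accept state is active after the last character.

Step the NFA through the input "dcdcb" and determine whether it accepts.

S₀ = ε-closure({0}) = {0,1,2,4,5,6,7,8,10}
'd' @ 1: {}  — state set empty
rest 'cdcb' ignored (set empty)
final: {}; accept 1 not in set

Answer: REJECT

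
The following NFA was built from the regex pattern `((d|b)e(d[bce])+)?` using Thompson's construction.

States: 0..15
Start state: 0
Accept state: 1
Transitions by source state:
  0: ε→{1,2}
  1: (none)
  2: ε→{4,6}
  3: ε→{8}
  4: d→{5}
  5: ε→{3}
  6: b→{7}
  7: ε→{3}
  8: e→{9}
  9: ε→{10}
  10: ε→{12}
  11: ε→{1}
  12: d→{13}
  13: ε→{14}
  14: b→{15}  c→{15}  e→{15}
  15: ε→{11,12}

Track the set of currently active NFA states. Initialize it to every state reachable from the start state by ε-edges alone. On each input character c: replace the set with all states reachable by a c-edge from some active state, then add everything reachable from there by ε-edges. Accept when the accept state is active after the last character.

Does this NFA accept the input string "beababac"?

start: ε-closure({0}) = {0,1,2,4,6}
'b' @ 1: {3,7,8}
'e' @ 2: {9,10,12}
'a' @ 3: {}  — dead — no transitions
rest 'babac' ignored (set empty)
end set {} — state 1 not in

Answer: REJECT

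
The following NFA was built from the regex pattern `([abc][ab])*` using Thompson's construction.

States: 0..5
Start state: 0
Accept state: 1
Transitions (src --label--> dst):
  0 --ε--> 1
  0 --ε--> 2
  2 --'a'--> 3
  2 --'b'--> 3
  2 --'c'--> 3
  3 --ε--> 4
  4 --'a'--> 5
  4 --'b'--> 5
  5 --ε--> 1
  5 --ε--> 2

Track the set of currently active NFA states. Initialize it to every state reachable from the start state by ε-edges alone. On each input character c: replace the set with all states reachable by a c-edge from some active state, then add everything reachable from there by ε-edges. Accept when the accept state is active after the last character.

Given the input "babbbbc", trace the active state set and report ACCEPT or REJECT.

Answer: REJECT

Steps:
S₀ = ε-closure({0}) = {0,1,2}
'b' @ 1: {3,4}
'a' @ 2: {1,2,5}  (accept∈set)
'b' @ 3: {3,4}
'b' @ 4: {1,2,5}  (accept∈set)
'b' @ 5: {3,4}
'b' @ 6: {1,2,5}  (accept∈set)
'c' @ 7: {3,4}
after full input: {3,4}  (accept=1 not in)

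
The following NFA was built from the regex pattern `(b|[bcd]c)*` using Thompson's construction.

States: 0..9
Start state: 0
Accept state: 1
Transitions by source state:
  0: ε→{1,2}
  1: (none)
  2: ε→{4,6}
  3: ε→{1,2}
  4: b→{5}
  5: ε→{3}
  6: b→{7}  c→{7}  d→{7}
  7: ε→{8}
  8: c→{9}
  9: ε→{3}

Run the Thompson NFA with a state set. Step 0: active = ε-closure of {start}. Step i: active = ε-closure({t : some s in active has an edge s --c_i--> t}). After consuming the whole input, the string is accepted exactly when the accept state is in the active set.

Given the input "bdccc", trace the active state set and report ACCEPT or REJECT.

Answer: ACCEPT

Steps:
start: ε-closure({0}) = {0,1,2,4,6}
'b' @ 1: {1,2,3,4,5,6,7,8}  ✓accept
'd' @ 2: {7,8}
'c' @ 3: {1,2,3,4,6,9}  ✓accept
'c' @ 4: {7,8}
'c' @ 5: {1,2,3,4,6,9}  ✓accept
final: {1,2,3,4,6,9}; accept 1 in set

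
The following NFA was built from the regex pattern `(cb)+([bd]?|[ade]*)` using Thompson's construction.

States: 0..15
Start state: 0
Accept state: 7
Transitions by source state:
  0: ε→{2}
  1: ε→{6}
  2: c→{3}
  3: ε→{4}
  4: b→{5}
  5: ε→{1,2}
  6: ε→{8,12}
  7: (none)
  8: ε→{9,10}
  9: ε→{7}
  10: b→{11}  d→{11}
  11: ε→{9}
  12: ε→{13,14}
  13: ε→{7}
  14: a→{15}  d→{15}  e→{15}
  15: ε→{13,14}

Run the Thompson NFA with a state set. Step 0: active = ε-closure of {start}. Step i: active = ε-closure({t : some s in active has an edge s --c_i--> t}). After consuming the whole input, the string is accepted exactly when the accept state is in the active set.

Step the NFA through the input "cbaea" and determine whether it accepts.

start: ε-closure({0}) = {0,2}
'c' @ 1: {3,4}
'b' @ 2: {1,2,5,6,7,8,9,10,12,13,14}  (accept∈set)
'a' @ 3: {7,13,14,15}  (accept∈set)
'e' @ 4: {7,13,14,15}  (accept∈set)
'a' @ 5: {7,13,14,15}  (accept∈set)
final: {7,13,14,15}; accept 7 in set

Answer: ACCEPT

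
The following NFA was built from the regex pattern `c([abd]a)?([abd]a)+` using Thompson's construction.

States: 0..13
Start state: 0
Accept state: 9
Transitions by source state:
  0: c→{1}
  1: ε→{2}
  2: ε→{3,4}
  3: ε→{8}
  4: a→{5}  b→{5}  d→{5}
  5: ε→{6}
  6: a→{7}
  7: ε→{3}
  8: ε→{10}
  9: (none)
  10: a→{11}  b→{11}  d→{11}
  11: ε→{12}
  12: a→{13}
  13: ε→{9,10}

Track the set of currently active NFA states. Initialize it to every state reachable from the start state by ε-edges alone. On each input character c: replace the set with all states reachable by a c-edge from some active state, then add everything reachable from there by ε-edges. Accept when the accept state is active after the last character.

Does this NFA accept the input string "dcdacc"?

initial (ε-close {0}): {0}
'd' @ 1: {}  — state set empty
rest 'cdacc' ignored (set empty)
final: {}; accept 9 not in set

Answer: REJECT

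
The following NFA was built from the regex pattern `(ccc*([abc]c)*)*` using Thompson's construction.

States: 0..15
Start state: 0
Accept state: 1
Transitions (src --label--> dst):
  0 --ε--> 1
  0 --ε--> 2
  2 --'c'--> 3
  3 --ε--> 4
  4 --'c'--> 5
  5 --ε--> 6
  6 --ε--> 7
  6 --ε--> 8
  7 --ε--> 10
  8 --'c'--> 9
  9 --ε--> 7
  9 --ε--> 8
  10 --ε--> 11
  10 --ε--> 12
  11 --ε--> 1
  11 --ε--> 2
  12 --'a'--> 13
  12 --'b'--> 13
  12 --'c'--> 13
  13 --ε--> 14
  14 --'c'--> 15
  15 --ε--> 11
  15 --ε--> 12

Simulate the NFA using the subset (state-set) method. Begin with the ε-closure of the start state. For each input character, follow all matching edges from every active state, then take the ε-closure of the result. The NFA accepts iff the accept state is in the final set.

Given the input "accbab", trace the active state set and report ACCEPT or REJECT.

Answer: REJECT

Trace:
S₀ = ε-closure({0}) = {0,1,2}
'a' @ 1: {}  — state set empty
rest 'ccbab' ignored (set empty)
after full input: {}  (accept=1 not in)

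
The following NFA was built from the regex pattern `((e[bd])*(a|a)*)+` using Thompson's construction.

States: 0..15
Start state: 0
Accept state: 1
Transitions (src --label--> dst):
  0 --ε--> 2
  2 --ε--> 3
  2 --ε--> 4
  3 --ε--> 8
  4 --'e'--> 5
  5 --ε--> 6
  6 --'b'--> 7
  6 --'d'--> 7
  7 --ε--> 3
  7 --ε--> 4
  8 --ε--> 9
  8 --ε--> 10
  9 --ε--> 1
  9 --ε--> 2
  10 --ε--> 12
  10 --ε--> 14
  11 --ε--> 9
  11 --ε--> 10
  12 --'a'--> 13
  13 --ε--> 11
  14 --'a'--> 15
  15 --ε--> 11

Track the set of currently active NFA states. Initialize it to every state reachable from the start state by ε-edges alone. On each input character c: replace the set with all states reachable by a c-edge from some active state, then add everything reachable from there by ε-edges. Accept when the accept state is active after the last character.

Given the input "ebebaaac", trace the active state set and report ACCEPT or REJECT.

S₀ = ε-closure({0}) = {0,1,2,3,4,8,9,10,12,14}
'e' @ 1: {5,6}
'b' @ 2: {1,2,3,4,7,8,9,10,12,14}  (accept∈set)
'e' @ 3: {5,6}
'b' @ 4: {1,2,3,4,7,8,9,10,12,14}  (accept∈set)
'a' @ 5: {1,2,3,4,8,9,10,11,12,13,14,15}  (accept∈set)
'a' @ 6: {1,2,3,4,8,9,10,11,12,13,14,15}  (accept∈set)
'a' @ 7: {1,2,3,4,8,9,10,11,12,13,14,15}  (accept∈set)
'c' @ 8: {}  — no active states
final: {}; accept 1 not in set

Answer: REJECT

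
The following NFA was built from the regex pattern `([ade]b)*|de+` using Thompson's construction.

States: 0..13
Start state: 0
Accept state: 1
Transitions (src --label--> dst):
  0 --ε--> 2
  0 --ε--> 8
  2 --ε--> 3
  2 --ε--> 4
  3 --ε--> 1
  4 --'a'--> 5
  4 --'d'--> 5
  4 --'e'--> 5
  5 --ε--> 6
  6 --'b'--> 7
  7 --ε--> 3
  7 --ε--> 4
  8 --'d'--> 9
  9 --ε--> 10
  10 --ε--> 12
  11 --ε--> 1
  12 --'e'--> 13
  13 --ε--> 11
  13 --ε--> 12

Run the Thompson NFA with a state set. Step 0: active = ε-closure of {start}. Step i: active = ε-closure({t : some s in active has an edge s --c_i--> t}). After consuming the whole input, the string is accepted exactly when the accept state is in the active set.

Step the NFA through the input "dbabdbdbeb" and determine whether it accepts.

initial (ε-close {0}): {0,1,2,3,4,8}
'd' @ 1: {5,6,9,10,12}
'b' @ 2: {1,3,4,7}  ✓accept
'a' @ 3: {5,6}
'b' @ 4: {1,3,4,7}  ✓accept
'd' @ 5: {5,6}
'b' @ 6: {1,3,4,7}  ✓accept
'd' @ 7: {5,6}
'b' @ 8: {1,3,4,7}  ✓accept
'e' @ 9: {5,6}
'b' @ 10: {1,3,4,7}  ✓accept
end set {1,3,4,7} — state 1 in

Answer: ACCEPT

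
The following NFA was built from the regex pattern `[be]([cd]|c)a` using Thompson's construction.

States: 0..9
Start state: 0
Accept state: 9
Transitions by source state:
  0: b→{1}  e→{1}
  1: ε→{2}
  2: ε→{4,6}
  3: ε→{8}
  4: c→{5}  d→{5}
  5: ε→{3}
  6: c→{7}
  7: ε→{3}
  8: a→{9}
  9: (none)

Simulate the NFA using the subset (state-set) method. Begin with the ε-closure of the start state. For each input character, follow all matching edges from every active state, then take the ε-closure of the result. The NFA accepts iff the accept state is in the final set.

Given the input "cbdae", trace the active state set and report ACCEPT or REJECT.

Answer: REJECT

Steps:
initial (ε-close {0}): {0}
'c' @ 1: {}  — state set empty
rest 'bdae' ignored (set empty)
final: {}; accept 9 not in set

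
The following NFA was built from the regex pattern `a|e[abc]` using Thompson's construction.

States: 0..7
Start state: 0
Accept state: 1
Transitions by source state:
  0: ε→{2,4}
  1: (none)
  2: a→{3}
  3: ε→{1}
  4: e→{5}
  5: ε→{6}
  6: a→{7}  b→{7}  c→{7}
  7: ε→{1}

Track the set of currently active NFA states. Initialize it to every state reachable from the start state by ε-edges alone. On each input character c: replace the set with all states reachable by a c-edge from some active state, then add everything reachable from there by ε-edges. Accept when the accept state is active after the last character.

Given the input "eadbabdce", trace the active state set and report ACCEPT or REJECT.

S₀ = ε-closure({0}) = {0,2,4}
'e' @ 1: {5,6}
'a' @ 2: {1,7}  (accept∈set)
'd' @ 3: {}  — state set empty
rest 'babdce' ignored (set empty)
after full input: {}  (accept=1 not in)

Answer: REJECT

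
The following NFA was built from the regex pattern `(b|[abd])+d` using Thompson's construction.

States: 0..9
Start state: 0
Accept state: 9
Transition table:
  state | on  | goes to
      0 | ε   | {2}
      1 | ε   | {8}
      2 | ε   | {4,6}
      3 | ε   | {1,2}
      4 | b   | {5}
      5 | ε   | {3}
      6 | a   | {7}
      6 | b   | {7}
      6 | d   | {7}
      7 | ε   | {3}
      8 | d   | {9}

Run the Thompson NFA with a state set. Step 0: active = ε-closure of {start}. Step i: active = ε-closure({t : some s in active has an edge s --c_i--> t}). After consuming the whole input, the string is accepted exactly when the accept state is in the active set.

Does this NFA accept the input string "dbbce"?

initial (ε-close {0}): {0,2,4,6}
'd' @ 1: {1,2,3,4,6,7,8}
'b' @ 2: {1,2,3,4,5,6,7,8}
'b' @ 3: {1,2,3,4,5,6,7,8}
'c' @ 4: {}  — dead — no transitions
rest 'e' ignored (set empty)
end set {} — state 9 not in

Answer: REJECT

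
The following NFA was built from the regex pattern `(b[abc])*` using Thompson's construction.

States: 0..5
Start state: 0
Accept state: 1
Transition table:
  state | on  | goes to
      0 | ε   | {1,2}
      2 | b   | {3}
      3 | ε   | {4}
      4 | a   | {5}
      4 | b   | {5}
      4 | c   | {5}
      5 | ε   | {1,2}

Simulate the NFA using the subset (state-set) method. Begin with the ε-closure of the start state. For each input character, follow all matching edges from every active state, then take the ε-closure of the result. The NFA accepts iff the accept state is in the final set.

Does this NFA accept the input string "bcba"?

Answer: ACCEPT

Trace:
start: ε-closure({0}) = {0,1,2}
'b' @ 1: {3,4}
'c' @ 2: {1,2,5}  (accept∈set)
'b' @ 3: {3,4}
'a' @ 4: {1,2,5}  (accept∈set)
after full input: {1,2,5}  (accept=1 in)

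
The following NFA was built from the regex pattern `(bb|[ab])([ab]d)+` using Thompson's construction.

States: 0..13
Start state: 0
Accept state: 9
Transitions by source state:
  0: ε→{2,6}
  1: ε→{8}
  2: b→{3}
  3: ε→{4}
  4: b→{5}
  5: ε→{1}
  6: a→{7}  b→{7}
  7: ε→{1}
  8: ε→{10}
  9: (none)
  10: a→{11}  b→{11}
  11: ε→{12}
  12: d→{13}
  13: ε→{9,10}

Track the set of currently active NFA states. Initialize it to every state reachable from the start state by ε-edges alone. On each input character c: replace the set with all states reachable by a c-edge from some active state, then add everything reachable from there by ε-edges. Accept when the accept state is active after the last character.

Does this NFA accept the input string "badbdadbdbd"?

initial (ε-close {0}): {0,2,6}
'b' @ 1: {1,3,4,7,8,10}
'a' @ 2: {11,12}
'd' @ 3: {9,10,13}  ✓accept
'b' @ 4: {11,12}
'd' @ 5: {9,10,13}  ✓accept
'a' @ 6: {11,12}
'd' @ 7: {9,10,13}  ✓accept
'b' @ 8: {11,12}
'd' @ 9: {9,10,13}  ✓accept
'b' @ 10: {11,12}
'd' @ 11: {9,10,13}  ✓accept
after full input: {9,10,13}  (accept=9 in)

Answer: ACCEPT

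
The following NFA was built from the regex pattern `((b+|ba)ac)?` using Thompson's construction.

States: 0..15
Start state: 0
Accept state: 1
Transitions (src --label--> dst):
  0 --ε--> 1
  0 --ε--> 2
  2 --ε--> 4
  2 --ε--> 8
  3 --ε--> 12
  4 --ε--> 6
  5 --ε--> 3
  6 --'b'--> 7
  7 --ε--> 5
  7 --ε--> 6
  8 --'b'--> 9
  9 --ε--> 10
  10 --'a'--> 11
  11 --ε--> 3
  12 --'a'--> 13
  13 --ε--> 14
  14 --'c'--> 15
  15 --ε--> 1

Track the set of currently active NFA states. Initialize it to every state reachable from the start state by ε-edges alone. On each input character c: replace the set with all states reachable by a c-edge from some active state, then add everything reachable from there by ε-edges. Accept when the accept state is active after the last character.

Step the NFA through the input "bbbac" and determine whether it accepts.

start: ε-closure({0}) = {0,1,2,4,6,8}
'b' @ 1: {3,5,6,7,9,10,12}
'b' @ 2: {3,5,6,7,12}
'b' @ 3: {3,5,6,7,12}
'a' @ 4: {13,14}
'c' @ 5: {1,15}  [accepting]
end set {1,15} — state 1 in

Answer: ACCEPT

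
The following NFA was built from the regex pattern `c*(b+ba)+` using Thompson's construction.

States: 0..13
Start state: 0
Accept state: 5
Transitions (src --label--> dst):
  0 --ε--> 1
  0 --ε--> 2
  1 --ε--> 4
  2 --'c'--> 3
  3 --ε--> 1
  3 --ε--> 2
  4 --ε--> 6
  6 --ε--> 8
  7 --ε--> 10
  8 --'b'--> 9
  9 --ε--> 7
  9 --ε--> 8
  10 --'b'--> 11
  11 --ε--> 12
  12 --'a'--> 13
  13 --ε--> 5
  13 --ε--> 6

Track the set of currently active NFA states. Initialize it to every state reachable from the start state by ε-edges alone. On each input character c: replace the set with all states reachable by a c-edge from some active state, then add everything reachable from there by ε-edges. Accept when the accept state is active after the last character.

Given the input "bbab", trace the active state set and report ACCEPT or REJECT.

start: ε-closure({0}) = {0,1,2,4,6,8}
'b' @ 1: {7,8,9,10}
'b' @ 2: {7,8,9,10,11,12}
'a' @ 3: {5,6,8,13}  ✓accept
'b' @ 4: {7,8,9,10}
final: {7,8,9,10}; accept 5 not in set

Answer: REJECT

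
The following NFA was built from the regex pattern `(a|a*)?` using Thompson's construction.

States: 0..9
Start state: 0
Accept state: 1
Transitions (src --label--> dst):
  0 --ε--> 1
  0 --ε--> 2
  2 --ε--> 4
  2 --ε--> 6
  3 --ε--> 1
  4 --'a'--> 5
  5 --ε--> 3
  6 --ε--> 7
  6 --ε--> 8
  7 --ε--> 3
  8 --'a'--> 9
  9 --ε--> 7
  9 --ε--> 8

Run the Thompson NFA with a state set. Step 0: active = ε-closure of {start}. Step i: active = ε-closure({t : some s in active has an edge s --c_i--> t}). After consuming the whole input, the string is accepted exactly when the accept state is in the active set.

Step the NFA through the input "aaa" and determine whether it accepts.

start: ε-closure({0}) = {0,1,2,3,4,6,7,8}
'a' @ 1: {1,3,5,7,8,9}  [accepting]
'a' @ 2: {1,3,7,8,9}  [accepting]
'a' @ 3: {1,3,7,8,9}  [accepting]
after full input: {1,3,7,8,9}  (accept=1 in)

Answer: ACCEPT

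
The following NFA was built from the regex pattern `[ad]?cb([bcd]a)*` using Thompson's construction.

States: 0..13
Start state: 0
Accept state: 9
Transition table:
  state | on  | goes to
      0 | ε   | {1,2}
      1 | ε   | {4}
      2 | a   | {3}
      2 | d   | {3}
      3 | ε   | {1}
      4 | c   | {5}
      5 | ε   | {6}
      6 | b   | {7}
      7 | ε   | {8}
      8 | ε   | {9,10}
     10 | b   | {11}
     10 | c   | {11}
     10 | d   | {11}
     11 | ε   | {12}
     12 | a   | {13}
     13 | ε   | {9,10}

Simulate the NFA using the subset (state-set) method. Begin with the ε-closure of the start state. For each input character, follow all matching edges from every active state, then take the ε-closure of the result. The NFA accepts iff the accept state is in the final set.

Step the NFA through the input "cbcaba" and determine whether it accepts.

Answer: ACCEPT

Derivation:
S₀ = ε-closure({0}) = {0,1,2,4}
'c' @ 1: {5,6}
'b' @ 2: {7,8,9,10}  [accepting]
'c' @ 3: {11,12}
'a' @ 4: {9,10,13}  [accepting]
'b' @ 5: {11,12}
'a' @ 6: {9,10,13}  [accepting]
after full input: {9,10,13}  (accept=9 in)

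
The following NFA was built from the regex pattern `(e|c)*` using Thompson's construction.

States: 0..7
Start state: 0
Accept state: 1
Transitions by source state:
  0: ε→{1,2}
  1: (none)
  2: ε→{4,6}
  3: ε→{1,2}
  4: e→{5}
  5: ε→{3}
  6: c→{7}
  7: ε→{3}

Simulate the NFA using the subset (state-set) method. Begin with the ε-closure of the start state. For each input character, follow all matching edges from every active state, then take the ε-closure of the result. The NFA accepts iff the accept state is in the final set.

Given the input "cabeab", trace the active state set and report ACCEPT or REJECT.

Answer: REJECT

Steps:
S₀ = ε-closure({0}) = {0,1,2,4,6}
'c' @ 1: {1,2,3,4,6,7}  ✓accept
'a' @ 2: {}  — state set empty
rest 'beab' ignored (set empty)
end set {} — state 1 not in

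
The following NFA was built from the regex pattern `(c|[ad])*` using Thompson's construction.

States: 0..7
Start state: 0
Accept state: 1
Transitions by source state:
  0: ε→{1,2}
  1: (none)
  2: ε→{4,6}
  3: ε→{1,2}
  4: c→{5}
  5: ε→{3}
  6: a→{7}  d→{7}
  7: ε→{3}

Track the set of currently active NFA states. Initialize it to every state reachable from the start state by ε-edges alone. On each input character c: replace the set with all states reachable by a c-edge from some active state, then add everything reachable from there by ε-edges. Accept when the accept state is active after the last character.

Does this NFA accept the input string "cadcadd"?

start: ε-closure({0}) = {0,1,2,4,6}
'c' @ 1: {1,2,3,4,5,6}  [accepting]
'a' @ 2: {1,2,3,4,6,7}  [accepting]
'd' @ 3: {1,2,3,4,6,7}  [accepting]
'c' @ 4: {1,2,3,4,5,6}  [accepting]
'a' @ 5: {1,2,3,4,6,7}  [accepting]
'd' @ 6: {1,2,3,4,6,7}  [accepting]
'd' @ 7: {1,2,3,4,6,7}  [accepting]
final: {1,2,3,4,6,7}; accept 1 in set

Answer: ACCEPT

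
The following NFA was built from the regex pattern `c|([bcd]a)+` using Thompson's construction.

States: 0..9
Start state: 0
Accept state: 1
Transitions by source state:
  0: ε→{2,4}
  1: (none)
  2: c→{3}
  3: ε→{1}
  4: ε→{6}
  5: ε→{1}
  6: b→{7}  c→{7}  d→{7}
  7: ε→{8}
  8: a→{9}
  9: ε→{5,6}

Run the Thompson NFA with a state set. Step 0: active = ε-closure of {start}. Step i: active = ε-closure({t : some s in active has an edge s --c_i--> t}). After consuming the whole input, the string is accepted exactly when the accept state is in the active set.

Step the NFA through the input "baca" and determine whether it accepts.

initial (ε-close {0}): {0,2,4,6}
'b' @ 1: {7,8}
'a' @ 2: {1,5,6,9}  ✓accept
'c' @ 3: {7,8}
'a' @ 4: {1,5,6,9}  ✓accept
end set {1,5,6,9} — state 1 in

Answer: ACCEPT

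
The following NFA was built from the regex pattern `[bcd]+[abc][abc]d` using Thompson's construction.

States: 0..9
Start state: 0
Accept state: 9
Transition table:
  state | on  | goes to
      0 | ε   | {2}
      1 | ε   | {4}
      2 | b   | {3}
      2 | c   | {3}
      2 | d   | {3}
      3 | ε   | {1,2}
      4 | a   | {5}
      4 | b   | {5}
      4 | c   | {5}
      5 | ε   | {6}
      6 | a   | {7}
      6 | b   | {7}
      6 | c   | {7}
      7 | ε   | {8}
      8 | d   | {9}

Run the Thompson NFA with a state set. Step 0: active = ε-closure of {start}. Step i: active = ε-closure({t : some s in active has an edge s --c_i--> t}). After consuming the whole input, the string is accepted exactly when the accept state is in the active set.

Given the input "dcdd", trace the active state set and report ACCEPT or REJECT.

S₀ = ε-closure({0}) = {0,2}
'd' @ 1: {1,2,3,4}
'c' @ 2: {1,2,3,4,5,6}
'd' @ 3: {1,2,3,4}
'd' @ 4: {1,2,3,4}
end set {1,2,3,4} — state 9 not in

Answer: REJECT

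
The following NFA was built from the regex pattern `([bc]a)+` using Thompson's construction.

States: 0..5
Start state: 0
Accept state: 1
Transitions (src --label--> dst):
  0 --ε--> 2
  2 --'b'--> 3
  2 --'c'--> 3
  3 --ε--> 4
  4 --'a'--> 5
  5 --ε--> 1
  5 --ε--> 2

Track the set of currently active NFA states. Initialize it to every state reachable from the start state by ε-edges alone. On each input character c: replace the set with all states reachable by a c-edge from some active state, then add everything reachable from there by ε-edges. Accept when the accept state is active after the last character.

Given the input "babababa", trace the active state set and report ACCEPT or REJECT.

Answer: ACCEPT

Derivation:
initial (ε-close {0}): {0,2}
'b' @ 1: {3,4}
'a' @ 2: {1,2,5}  [accepting]
'b' @ 3: {3,4}
'a' @ 4: {1,2,5}  [accepting]
'b' @ 5: {3,4}
'a' @ 6: {1,2,5}  [accepting]
'b' @ 7: {3,4}
'a' @ 8: {1,2,5}  [accepting]
final: {1,2,5}; accept 1 in set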